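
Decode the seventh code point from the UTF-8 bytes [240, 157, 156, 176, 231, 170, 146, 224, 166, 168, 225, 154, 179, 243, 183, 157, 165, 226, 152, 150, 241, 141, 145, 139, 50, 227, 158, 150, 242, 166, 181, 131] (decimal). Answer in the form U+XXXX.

Offset 0: leading byte 0xF0 = 11110000 → 4-byte char #1 = F0 9D 9C B0.
Offset 4: leading byte 0xE7 = 11100111 → 3-byte char #2 = E7 AA 92.
Offset 7: leading byte 0xE0 = 11100000 → 3-byte char #3 = E0 A6 A8.
Offset 10: leading byte 0xE1 = 11100001 → 3-byte char #4 = E1 9A B3.
Offset 13: leading byte 0xF3 = 11110011 → 4-byte char #5 = F3 B7 9D A5.
Offset 17: leading byte 0xE2 = 11100010 → 3-byte char #6 = E2 98 96.
Offset 20: leading byte 0xF1 = 11110001 → 4-byte char #7 = F1 8D 91 8B.
Leading byte 0xF1 = 11110001 matches 11110xxx → 4-byte sequence.
Byte 1: 0xF1 = 11110001, payload 001 (3 bits).
Byte 2: 0x8D = 10001101 (10xxxxxx ✓), payload 001101.
Byte 3: 0x91 = 10010001 (10xxxxxx ✓), payload 010001.
Byte 4: 0x8B = 10001011 (10xxxxxx ✓), payload 001011.
Concatenate: 001001101010001001011 = 0x4D44B (21 bits → U+4D44B).

U+4D44B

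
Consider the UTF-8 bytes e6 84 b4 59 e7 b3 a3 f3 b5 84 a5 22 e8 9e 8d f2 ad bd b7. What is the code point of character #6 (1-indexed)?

U+878D

Offset 0: leading byte 0xE6 = 11100110 → 3-byte char #1 = E6 84 B4.
Offset 3: leading byte 0x59 = 01011001 → 1-byte char #2 = 59.
Offset 4: leading byte 0xE7 = 11100111 → 3-byte char #3 = E7 B3 A3.
Offset 7: leading byte 0xF3 = 11110011 → 4-byte char #4 = F3 B5 84 A5.
Offset 11: leading byte 0x22 = 00100010 → 1-byte char #5 = 22.
Offset 12: leading byte 0xE8 = 11101000 → 3-byte char #6 = E8 9E 8D.
Leading byte 0xE8 = 11101000 matches 1110xxxx → 3-byte sequence.
Byte 1: 0xE8 = 11101000, payload 1000 (4 bits).
Byte 2: 0x9E = 10011110 (10xxxxxx ✓), payload 011110.
Byte 3: 0x8D = 10001101 (10xxxxxx ✓), payload 001101.
Concatenate: 1000011110001101 = 0x878D (16 bits → U+878D).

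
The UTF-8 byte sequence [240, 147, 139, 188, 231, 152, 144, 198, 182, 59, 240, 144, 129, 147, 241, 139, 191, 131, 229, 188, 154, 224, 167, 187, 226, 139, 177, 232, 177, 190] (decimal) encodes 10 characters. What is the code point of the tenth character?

U+8C7E

Offset 0: leading byte 0xF0 = 11110000 → 4-byte char #1 = F0 93 8B BC.
Offset 4: leading byte 0xE7 = 11100111 → 3-byte char #2 = E7 98 90.
Offset 7: leading byte 0xC6 = 11000110 → 2-byte char #3 = C6 B6.
Offset 9: leading byte 0x3B = 00111011 → 1-byte char #4 = 3B.
Offset 10: leading byte 0xF0 = 11110000 → 4-byte char #5 = F0 90 81 93.
Offset 14: leading byte 0xF1 = 11110001 → 4-byte char #6 = F1 8B BF 83.
Offset 18: leading byte 0xE5 = 11100101 → 3-byte char #7 = E5 BC 9A.
Offset 21: leading byte 0xE0 = 11100000 → 3-byte char #8 = E0 A7 BB.
Offset 24: leading byte 0xE2 = 11100010 → 3-byte char #9 = E2 8B B1.
Offset 27: leading byte 0xE8 = 11101000 → 3-byte char #10 = E8 B1 BE.
Leading byte 0xE8 = 11101000 matches 1110xxxx → 3-byte sequence.
Byte 1: 0xE8 = 11101000, payload 1000 (4 bits).
Byte 2: 0xB1 = 10110001 (10xxxxxx ✓), payload 110001.
Byte 3: 0xBE = 10111110 (10xxxxxx ✓), payload 111110.
Concatenate: 1000110001111110 = 0x8C7E (16 bits → U+8C7E).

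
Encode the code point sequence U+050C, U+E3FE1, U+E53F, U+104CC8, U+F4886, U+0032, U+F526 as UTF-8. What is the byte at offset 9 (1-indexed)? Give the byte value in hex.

1-indexed offset 9 is 0-indexed offset 8.
U+050C → 2-byte form D4 8C at offsets 0–1.
U+E3FE1 → 4-byte form F3 A3 BF A1 at offsets 2–5.
U+E53F → 3-byte form EE 94 BF at offsets 6–8.
Offset 8 falls in char 3's range; it's byte 3 of EE 94 BF = 0xBF.

0xBF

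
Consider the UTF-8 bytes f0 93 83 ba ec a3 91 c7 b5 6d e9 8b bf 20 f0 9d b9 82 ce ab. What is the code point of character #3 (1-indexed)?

U+01F5

Offset 0: leading byte 0xF0 = 11110000 → 4-byte char #1 = F0 93 83 BA.
Offset 4: leading byte 0xEC = 11101100 → 3-byte char #2 = EC A3 91.
Offset 7: leading byte 0xC7 = 11000111 → 2-byte char #3 = C7 B5.
Leading byte 0xC7 = 11000111 matches 110xxxxx → 2-byte sequence.
Byte 1: 0xC7 = 11000111, payload 00111 (5 bits).
Byte 2: 0xB5 = 10110101 (10xxxxxx ✓), payload 110101.
Concatenate: 00111110101 = 0x1F5 (11 bits → U+01F5).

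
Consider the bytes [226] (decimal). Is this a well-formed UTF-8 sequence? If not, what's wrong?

invalid (sequence truncated)

Leading byte 0xE2 = 11100010 → 3-byte form, but only 1 byte is present.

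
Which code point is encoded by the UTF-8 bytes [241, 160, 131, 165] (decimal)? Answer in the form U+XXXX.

Leading byte 0xF1 = 11110001 matches 11110xxx → 4-byte sequence.
Byte 1: 0xF1 = 11110001, payload 001 (3 bits).
Byte 2: 0xA0 = 10100000 (10xxxxxx ✓), payload 100000.
Byte 3: 0x83 = 10000011 (10xxxxxx ✓), payload 000011.
Byte 4: 0xA5 = 10100101 (10xxxxxx ✓), payload 100101.
Concatenate: 001100000000011100101 = 0x600E5 (21 bits → U+600E5).

U+600E5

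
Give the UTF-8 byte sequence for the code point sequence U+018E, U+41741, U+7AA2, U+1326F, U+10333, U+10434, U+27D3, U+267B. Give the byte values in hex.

C6 8E F1 81 9D 81 E7 AA A2 F0 93 89 AF F0 90 8C B3 F0 90 90 B4 E2 9F 93 E2 99 BB

U+018E: 2-byte form → C6 8E.
U+41741: 4-byte form → F1 81 9D 81.
U+7AA2: 3-byte form → E7 AA A2.
U+1326F: 4-byte form → F0 93 89 AF.
U+10333: 4-byte form → F0 90 8C B3.
U+10434: 4-byte form → F0 90 90 B4.
U+27D3: 3-byte form → E2 9F 93.
U+267B: 3-byte form → E2 99 BB.
Concatenated (27 bytes): C6 8E F1 81 9D 81 E7 AA A2 F0 93 89 AF F0 90 8C B3 F0 90 90 B4 E2 9F 93 E2 99 BB.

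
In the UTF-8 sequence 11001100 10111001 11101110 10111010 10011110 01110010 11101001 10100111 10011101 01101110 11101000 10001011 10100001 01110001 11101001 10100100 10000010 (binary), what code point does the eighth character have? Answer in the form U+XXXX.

U+9902

Offset 0: leading byte 0xCC = 11001100 → 2-byte char #1 = CC B9.
Offset 2: leading byte 0xEE = 11101110 → 3-byte char #2 = EE BA 9E.
Offset 5: leading byte 0x72 = 01110010 → 1-byte char #3 = 72.
Offset 6: leading byte 0xE9 = 11101001 → 3-byte char #4 = E9 A7 9D.
Offset 9: leading byte 0x6E = 01101110 → 1-byte char #5 = 6E.
Offset 10: leading byte 0xE8 = 11101000 → 3-byte char #6 = E8 8B A1.
Offset 13: leading byte 0x71 = 01110001 → 1-byte char #7 = 71.
Offset 14: leading byte 0xE9 = 11101001 → 3-byte char #8 = E9 A4 82.
Leading byte 0xE9 = 11101001 matches 1110xxxx → 3-byte sequence.
Byte 1: 0xE9 = 11101001, payload 1001 (4 bits).
Byte 2: 0xA4 = 10100100 (10xxxxxx ✓), payload 100100.
Byte 3: 0x82 = 10000010 (10xxxxxx ✓), payload 000010.
Concatenate: 1001100100000010 = 0x9902 (16 bits → U+9902).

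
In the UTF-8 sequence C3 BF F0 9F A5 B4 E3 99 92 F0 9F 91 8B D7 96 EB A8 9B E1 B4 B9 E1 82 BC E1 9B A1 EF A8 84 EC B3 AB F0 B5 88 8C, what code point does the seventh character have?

U+1D39

Offset 0: leading byte 0xC3 = 11000011 → 2-byte char #1 = C3 BF.
Offset 2: leading byte 0xF0 = 11110000 → 4-byte char #2 = F0 9F A5 B4.
Offset 6: leading byte 0xE3 = 11100011 → 3-byte char #3 = E3 99 92.
Offset 9: leading byte 0xF0 = 11110000 → 4-byte char #4 = F0 9F 91 8B.
Offset 13: leading byte 0xD7 = 11010111 → 2-byte char #5 = D7 96.
Offset 15: leading byte 0xEB = 11101011 → 3-byte char #6 = EB A8 9B.
Offset 18: leading byte 0xE1 = 11100001 → 3-byte char #7 = E1 B4 B9.
Leading byte 0xE1 = 11100001 matches 1110xxxx → 3-byte sequence.
Byte 1: 0xE1 = 11100001, payload 0001 (4 bits).
Byte 2: 0xB4 = 10110100 (10xxxxxx ✓), payload 110100.
Byte 3: 0xB9 = 10111001 (10xxxxxx ✓), payload 111001.
Concatenate: 0001110100111001 = 0x1D39 (16 bits → U+1D39).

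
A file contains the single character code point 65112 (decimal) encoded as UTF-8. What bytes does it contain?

U+FE58 = 0xFE58 = 65112 decimal. In range U+0800–U+FFFF → 3-byte form: 1110xxxx 10xxxxxx 10xxxxxx.
Binary (16 bits): 1111111001011000.
Split 4+6+6: 1111 | 111001 | 011000.
Byte 1: 11101111 = 0xEF.
Byte 2: 10111001 = 0xB9.
Byte 3: 10011000 = 0x98.

EF B9 98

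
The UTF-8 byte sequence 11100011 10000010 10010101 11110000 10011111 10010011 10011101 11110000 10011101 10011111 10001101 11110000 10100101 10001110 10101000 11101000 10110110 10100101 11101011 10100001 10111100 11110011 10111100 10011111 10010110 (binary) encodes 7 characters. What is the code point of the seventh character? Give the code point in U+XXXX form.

U+FC7D6

Offset 0: leading byte 0xE3 = 11100011 → 3-byte char #1 = E3 82 95.
Offset 3: leading byte 0xF0 = 11110000 → 4-byte char #2 = F0 9F 93 9D.
Offset 7: leading byte 0xF0 = 11110000 → 4-byte char #3 = F0 9D 9F 8D.
Offset 11: leading byte 0xF0 = 11110000 → 4-byte char #4 = F0 A5 8E A8.
Offset 15: leading byte 0xE8 = 11101000 → 3-byte char #5 = E8 B6 A5.
Offset 18: leading byte 0xEB = 11101011 → 3-byte char #6 = EB A1 BC.
Offset 21: leading byte 0xF3 = 11110011 → 4-byte char #7 = F3 BC 9F 96.
Leading byte 0xF3 = 11110011 matches 11110xxx → 4-byte sequence.
Byte 1: 0xF3 = 11110011, payload 011 (3 bits).
Byte 2: 0xBC = 10111100 (10xxxxxx ✓), payload 111100.
Byte 3: 0x9F = 10011111 (10xxxxxx ✓), payload 011111.
Byte 4: 0x96 = 10010110 (10xxxxxx ✓), payload 010110.
Concatenate: 011111100011111010110 = 0xFC7D6 (21 bits → U+FC7D6).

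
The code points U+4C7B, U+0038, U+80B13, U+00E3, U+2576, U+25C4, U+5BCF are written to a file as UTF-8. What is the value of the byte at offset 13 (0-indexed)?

U+4C7B → 3-byte form E4 B1 BB at offsets 0–2.
U+0038 → 1-byte form 38 at offsets 3–3.
U+80B13 → 4-byte form F2 80 AC 93 at offsets 4–7.
U+00E3 → 2-byte form C3 A3 at offsets 8–9.
U+2576 → 3-byte form E2 95 B6 at offsets 10–12.
U+25C4 → 3-byte form E2 97 84 at offsets 13–15.
Offset 13 falls in char 6's range; it's byte 1 of E2 97 84 = 0xE2.

0xE2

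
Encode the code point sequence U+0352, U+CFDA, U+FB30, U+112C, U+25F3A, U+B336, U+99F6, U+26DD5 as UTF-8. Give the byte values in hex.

CD 92 EC BF 9A EF AC B0 E1 84 AC F0 A5 BC BA EB 8C B6 E9 A7 B6 F0 A6 B7 95

U+0352: 2-byte form → CD 92.
U+CFDA: 3-byte form → EC BF 9A.
U+FB30: 3-byte form → EF AC B0.
U+112C: 3-byte form → E1 84 AC.
U+25F3A: 4-byte form → F0 A5 BC BA.
U+B336: 3-byte form → EB 8C B6.
U+99F6: 3-byte form → E9 A7 B6.
U+26DD5: 4-byte form → F0 A6 B7 95.
Concatenated (25 bytes): CD 92 EC BF 9A EF AC B0 E1 84 AC F0 A5 BC BA EB 8C B6 E9 A7 B6 F0 A6 B7 95.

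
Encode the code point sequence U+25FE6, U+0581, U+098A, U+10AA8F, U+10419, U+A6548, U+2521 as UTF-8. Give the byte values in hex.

U+25FE6: 4-byte form → F0 A5 BF A6.
U+0581: 2-byte form → D6 81.
U+098A: 3-byte form → E0 A6 8A.
U+10AA8F: 4-byte form → F4 8A AA 8F.
U+10419: 4-byte form → F0 90 90 99.
U+A6548: 4-byte form → F2 A6 95 88.
U+2521: 3-byte form → E2 94 A1.
Concatenated (24 bytes): F0 A5 BF A6 D6 81 E0 A6 8A F4 8A AA 8F F0 90 90 99 F2 A6 95 88 E2 94 A1.

F0 A5 BF A6 D6 81 E0 A6 8A F4 8A AA 8F F0 90 90 99 F2 A6 95 88 E2 94 A1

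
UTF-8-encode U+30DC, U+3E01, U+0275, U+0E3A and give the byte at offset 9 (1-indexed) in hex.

0xE0

1-indexed offset 9 is 0-indexed offset 8.
U+30DC → 3-byte form E3 83 9C at offsets 0–2.
U+3E01 → 3-byte form E3 B8 81 at offsets 3–5.
U+0275 → 2-byte form C9 B5 at offsets 6–7.
U+0E3A → 3-byte form E0 B8 BA at offsets 8–10.
Offset 8 falls in char 4's range; it's byte 1 of E0 B8 BA = 0xE0.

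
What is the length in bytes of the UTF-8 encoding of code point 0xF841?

3

U+F841 = 0xF841. UTF-8 uses 1 byte below 0x80, 2 below 0x800, 3 below 0x10000, 4 up to 0x10FFFF. 0xF841 is in U+0800–U+FFFF → 3 bytes.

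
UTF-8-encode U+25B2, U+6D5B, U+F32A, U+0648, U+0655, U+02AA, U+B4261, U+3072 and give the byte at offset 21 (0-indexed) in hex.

U+25B2 → 3-byte form E2 96 B2 at offsets 0–2.
U+6D5B → 3-byte form E6 B5 9B at offsets 3–5.
U+F32A → 3-byte form EF 8C AA at offsets 6–8.
U+0648 → 2-byte form D9 88 at offsets 9–10.
U+0655 → 2-byte form D9 95 at offsets 11–12.
U+02AA → 2-byte form CA AA at offsets 13–14.
U+B4261 → 4-byte form F2 B4 89 A1 at offsets 15–18.
U+3072 → 3-byte form E3 81 B2 at offsets 19–21.
Offset 21 falls in char 8's range; it's byte 3 of E3 81 B2 = 0xB2.

0xB2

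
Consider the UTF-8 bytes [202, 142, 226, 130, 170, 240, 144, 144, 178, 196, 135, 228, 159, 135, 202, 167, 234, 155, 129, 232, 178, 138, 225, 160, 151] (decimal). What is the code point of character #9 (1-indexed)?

Offset 0: leading byte 0xCA = 11001010 → 2-byte char #1 = CA 8E.
Offset 2: leading byte 0xE2 = 11100010 → 3-byte char #2 = E2 82 AA.
Offset 5: leading byte 0xF0 = 11110000 → 4-byte char #3 = F0 90 90 B2.
Offset 9: leading byte 0xC4 = 11000100 → 2-byte char #4 = C4 87.
Offset 11: leading byte 0xE4 = 11100100 → 3-byte char #5 = E4 9F 87.
Offset 14: leading byte 0xCA = 11001010 → 2-byte char #6 = CA A7.
Offset 16: leading byte 0xEA = 11101010 → 3-byte char #7 = EA 9B 81.
Offset 19: leading byte 0xE8 = 11101000 → 3-byte char #8 = E8 B2 8A.
Offset 22: leading byte 0xE1 = 11100001 → 3-byte char #9 = E1 A0 97.
Leading byte 0xE1 = 11100001 matches 1110xxxx → 3-byte sequence.
Byte 1: 0xE1 = 11100001, payload 0001 (4 bits).
Byte 2: 0xA0 = 10100000 (10xxxxxx ✓), payload 100000.
Byte 3: 0x97 = 10010111 (10xxxxxx ✓), payload 010111.
Concatenate: 0001100000010111 = 0x1817 (16 bits → U+1817).

U+1817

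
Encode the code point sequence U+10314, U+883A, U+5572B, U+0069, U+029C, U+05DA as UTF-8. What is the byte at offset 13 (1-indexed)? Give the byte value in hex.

0xCA

1-indexed offset 13 is 0-indexed offset 12.
U+10314 → 4-byte form F0 90 8C 94 at offsets 0–3.
U+883A → 3-byte form E8 A0 BA at offsets 4–6.
U+5572B → 4-byte form F1 95 9C AB at offsets 7–10.
U+0069 → 1-byte form 69 at offsets 11–11.
U+029C → 2-byte form CA 9C at offsets 12–13.
Offset 12 falls in char 5's range; it's byte 1 of CA 9C = 0xCA.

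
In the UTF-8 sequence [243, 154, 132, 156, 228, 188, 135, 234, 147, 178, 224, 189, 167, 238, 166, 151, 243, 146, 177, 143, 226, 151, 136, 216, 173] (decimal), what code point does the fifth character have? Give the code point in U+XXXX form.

Offset 0: leading byte 0xF3 = 11110011 → 4-byte char #1 = F3 9A 84 9C.
Offset 4: leading byte 0xE4 = 11100100 → 3-byte char #2 = E4 BC 87.
Offset 7: leading byte 0xEA = 11101010 → 3-byte char #3 = EA 93 B2.
Offset 10: leading byte 0xE0 = 11100000 → 3-byte char #4 = E0 BD A7.
Offset 13: leading byte 0xEE = 11101110 → 3-byte char #5 = EE A6 97.
Leading byte 0xEE = 11101110 matches 1110xxxx → 3-byte sequence.
Byte 1: 0xEE = 11101110, payload 1110 (4 bits).
Byte 2: 0xA6 = 10100110 (10xxxxxx ✓), payload 100110.
Byte 3: 0x97 = 10010111 (10xxxxxx ✓), payload 010111.
Concatenate: 1110100110010111 = 0xE997 (16 bits → U+E997).

U+E997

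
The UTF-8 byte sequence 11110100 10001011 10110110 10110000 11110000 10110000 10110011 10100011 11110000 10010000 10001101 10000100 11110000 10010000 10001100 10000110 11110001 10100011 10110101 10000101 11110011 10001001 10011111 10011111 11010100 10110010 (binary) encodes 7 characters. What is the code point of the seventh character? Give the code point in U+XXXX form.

U+0532

Offset 0: leading byte 0xF4 = 11110100 → 4-byte char #1 = F4 8B B6 B0.
Offset 4: leading byte 0xF0 = 11110000 → 4-byte char #2 = F0 B0 B3 A3.
Offset 8: leading byte 0xF0 = 11110000 → 4-byte char #3 = F0 90 8D 84.
Offset 12: leading byte 0xF0 = 11110000 → 4-byte char #4 = F0 90 8C 86.
Offset 16: leading byte 0xF1 = 11110001 → 4-byte char #5 = F1 A3 B5 85.
Offset 20: leading byte 0xF3 = 11110011 → 4-byte char #6 = F3 89 9F 9F.
Offset 24: leading byte 0xD4 = 11010100 → 2-byte char #7 = D4 B2.
Leading byte 0xD4 = 11010100 matches 110xxxxx → 2-byte sequence.
Byte 1: 0xD4 = 11010100, payload 10100 (5 bits).
Byte 2: 0xB2 = 10110010 (10xxxxxx ✓), payload 110010.
Concatenate: 10100110010 = 0x532 (11 bits → U+0532).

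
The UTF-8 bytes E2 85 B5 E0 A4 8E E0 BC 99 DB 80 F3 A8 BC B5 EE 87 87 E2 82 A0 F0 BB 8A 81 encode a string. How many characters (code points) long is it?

Byte at offset 0: 0xE2 = 11100010 → 3-byte char (#1). Advance 3.
Byte at offset 3: 0xE0 = 11100000 → 3-byte char (#2). Advance 3.
Byte at offset 6: 0xE0 = 11100000 → 3-byte char (#3). Advance 3.
Byte at offset 9: 0xDB = 11011011 → 2-byte char (#4). Advance 2.
Byte at offset 11: 0xF3 = 11110011 → 4-byte char (#5). Advance 4.
Byte at offset 15: 0xEE = 11101110 → 3-byte char (#6). Advance 3.
Byte at offset 18: 0xE2 = 11100010 → 3-byte char (#7). Advance 3.
Byte at offset 21: 0xF0 = 11110000 → 4-byte char (#8). Advance 4.
Reached end at offset 25 after 8 code points.

8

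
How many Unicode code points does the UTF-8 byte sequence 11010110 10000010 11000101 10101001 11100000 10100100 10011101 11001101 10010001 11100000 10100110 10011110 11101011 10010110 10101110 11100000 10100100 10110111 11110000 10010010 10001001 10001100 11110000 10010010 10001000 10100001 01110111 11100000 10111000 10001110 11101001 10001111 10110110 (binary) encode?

Byte at offset 0: 0xD6 = 11010110 → 2-byte char (#1). Advance 2.
Byte at offset 2: 0xC5 = 11000101 → 2-byte char (#2). Advance 2.
Byte at offset 4: 0xE0 = 11100000 → 3-byte char (#3). Advance 3.
Byte at offset 7: 0xCD = 11001101 → 2-byte char (#4). Advance 2.
Byte at offset 9: 0xE0 = 11100000 → 3-byte char (#5). Advance 3.
Byte at offset 12: 0xEB = 11101011 → 3-byte char (#6). Advance 3.
Byte at offset 15: 0xE0 = 11100000 → 3-byte char (#7). Advance 3.
Byte at offset 18: 0xF0 = 11110000 → 4-byte char (#8). Advance 4.
Byte at offset 22: 0xF0 = 11110000 → 4-byte char (#9). Advance 4.
Byte at offset 26: 0x77 = 01110111 → 1-byte char (#10). Advance 1.
Byte at offset 27: 0xE0 = 11100000 → 3-byte char (#11). Advance 3.
Byte at offset 30: 0xE9 = 11101001 → 3-byte char (#12). Advance 3.
Reached end at offset 33 after 12 code points.

12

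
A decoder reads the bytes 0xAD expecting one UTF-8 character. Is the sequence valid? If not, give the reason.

Byte 0xAD = 10101101 has the form 10xxxxxx — a continuation byte — but there is no preceding leading byte.

invalid (continuation byte with no leading byte)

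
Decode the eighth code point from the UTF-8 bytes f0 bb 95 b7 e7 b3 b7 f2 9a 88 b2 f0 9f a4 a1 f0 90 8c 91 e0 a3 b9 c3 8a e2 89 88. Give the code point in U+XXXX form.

U+2248

Offset 0: leading byte 0xF0 = 11110000 → 4-byte char #1 = F0 BB 95 B7.
Offset 4: leading byte 0xE7 = 11100111 → 3-byte char #2 = E7 B3 B7.
Offset 7: leading byte 0xF2 = 11110010 → 4-byte char #3 = F2 9A 88 B2.
Offset 11: leading byte 0xF0 = 11110000 → 4-byte char #4 = F0 9F A4 A1.
Offset 15: leading byte 0xF0 = 11110000 → 4-byte char #5 = F0 90 8C 91.
Offset 19: leading byte 0xE0 = 11100000 → 3-byte char #6 = E0 A3 B9.
Offset 22: leading byte 0xC3 = 11000011 → 2-byte char #7 = C3 8A.
Offset 24: leading byte 0xE2 = 11100010 → 3-byte char #8 = E2 89 88.
Leading byte 0xE2 = 11100010 matches 1110xxxx → 3-byte sequence.
Byte 1: 0xE2 = 11100010, payload 0010 (4 bits).
Byte 2: 0x89 = 10001001 (10xxxxxx ✓), payload 001001.
Byte 3: 0x88 = 10001000 (10xxxxxx ✓), payload 001000.
Concatenate: 0010001001001000 = 0x2248 (16 bits → U+2248).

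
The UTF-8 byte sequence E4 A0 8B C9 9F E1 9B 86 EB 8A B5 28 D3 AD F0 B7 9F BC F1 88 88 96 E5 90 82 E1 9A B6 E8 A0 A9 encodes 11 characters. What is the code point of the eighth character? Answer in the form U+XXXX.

U+48216

Offset 0: leading byte 0xE4 = 11100100 → 3-byte char #1 = E4 A0 8B.
Offset 3: leading byte 0xC9 = 11001001 → 2-byte char #2 = C9 9F.
Offset 5: leading byte 0xE1 = 11100001 → 3-byte char #3 = E1 9B 86.
Offset 8: leading byte 0xEB = 11101011 → 3-byte char #4 = EB 8A B5.
Offset 11: leading byte 0x28 = 00101000 → 1-byte char #5 = 28.
Offset 12: leading byte 0xD3 = 11010011 → 2-byte char #6 = D3 AD.
Offset 14: leading byte 0xF0 = 11110000 → 4-byte char #7 = F0 B7 9F BC.
Offset 18: leading byte 0xF1 = 11110001 → 4-byte char #8 = F1 88 88 96.
Leading byte 0xF1 = 11110001 matches 11110xxx → 4-byte sequence.
Byte 1: 0xF1 = 11110001, payload 001 (3 bits).
Byte 2: 0x88 = 10001000 (10xxxxxx ✓), payload 001000.
Byte 3: 0x88 = 10001000 (10xxxxxx ✓), payload 001000.
Byte 4: 0x96 = 10010110 (10xxxxxx ✓), payload 010110.
Concatenate: 001001000001000010110 = 0x48216 (21 bits → U+48216).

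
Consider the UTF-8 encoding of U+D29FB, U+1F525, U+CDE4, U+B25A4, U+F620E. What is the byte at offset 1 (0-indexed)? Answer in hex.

0x92

U+D29FB → 4-byte form F3 92 A7 BB at offsets 0–3.
Offset 1 falls in char 1's range; it's byte 2 of F3 92 A7 BB = 0x92.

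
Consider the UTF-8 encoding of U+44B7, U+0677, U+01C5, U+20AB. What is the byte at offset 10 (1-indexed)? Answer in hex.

1-indexed offset 10 is 0-indexed offset 9.
U+44B7 → 3-byte form E4 92 B7 at offsets 0–2.
U+0677 → 2-byte form D9 B7 at offsets 3–4.
U+01C5 → 2-byte form C7 85 at offsets 5–6.
U+20AB → 3-byte form E2 82 AB at offsets 7–9.
Offset 9 falls in char 4's range; it's byte 3 of E2 82 AB = 0xAB.

0xAB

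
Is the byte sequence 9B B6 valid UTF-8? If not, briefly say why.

Byte 0x9B = 10011011 has the form 10xxxxxx — a continuation byte — but there is no preceding leading byte.

invalid (continuation byte with no leading byte)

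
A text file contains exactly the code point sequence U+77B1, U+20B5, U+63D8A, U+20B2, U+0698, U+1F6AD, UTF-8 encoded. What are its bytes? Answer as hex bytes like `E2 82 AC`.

E7 9E B1 E2 82 B5 F1 A3 B6 8A E2 82 B2 DA 98 F0 9F 9A AD

U+77B1: 3-byte form → E7 9E B1.
U+20B5: 3-byte form → E2 82 B5.
U+63D8A: 4-byte form → F1 A3 B6 8A.
U+20B2: 3-byte form → E2 82 B2.
U+0698: 2-byte form → DA 98.
U+1F6AD: 4-byte form → F0 9F 9A AD.
Concatenated (19 bytes): E7 9E B1 E2 82 B5 F1 A3 B6 8A E2 82 B2 DA 98 F0 9F 9A AD.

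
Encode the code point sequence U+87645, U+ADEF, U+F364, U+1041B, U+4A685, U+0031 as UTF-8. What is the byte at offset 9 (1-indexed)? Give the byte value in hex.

1-indexed offset 9 is 0-indexed offset 8.
U+87645 → 4-byte form F2 87 99 85 at offsets 0–3.
U+ADEF → 3-byte form EA B7 AF at offsets 4–6.
U+F364 → 3-byte form EF 8D A4 at offsets 7–9.
Offset 8 falls in char 3's range; it's byte 2 of EF 8D A4 = 0x8D.

0x8D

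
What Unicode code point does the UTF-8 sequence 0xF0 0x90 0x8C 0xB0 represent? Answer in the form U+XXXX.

Leading byte 0xF0 = 11110000 matches 11110xxx → 4-byte sequence.
Byte 1: 0xF0 = 11110000, payload 000 (3 bits).
Byte 2: 0x90 = 10010000 (10xxxxxx ✓), payload 010000.
Byte 3: 0x8C = 10001100 (10xxxxxx ✓), payload 001100.
Byte 4: 0xB0 = 10110000 (10xxxxxx ✓), payload 110000.
Concatenate: 000010000001100110000 = 0x10330 (21 bits → U+10330).

U+10330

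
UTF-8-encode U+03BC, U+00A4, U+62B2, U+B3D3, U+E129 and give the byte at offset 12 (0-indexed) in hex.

U+03BC → 2-byte form CE BC at offsets 0–1.
U+00A4 → 2-byte form C2 A4 at offsets 2–3.
U+62B2 → 3-byte form E6 8A B2 at offsets 4–6.
U+B3D3 → 3-byte form EB 8F 93 at offsets 7–9.
U+E129 → 3-byte form EE 84 A9 at offsets 10–12.
Offset 12 falls in char 5's range; it's byte 3 of EE 84 A9 = 0xA9.

0xA9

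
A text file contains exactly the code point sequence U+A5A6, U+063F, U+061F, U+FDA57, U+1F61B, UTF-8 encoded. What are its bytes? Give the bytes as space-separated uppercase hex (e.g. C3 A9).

EA 96 A6 D8 BF D8 9F F3 BD A9 97 F0 9F 98 9B

U+A5A6: 3-byte form → EA 96 A6.
U+063F: 2-byte form → D8 BF.
U+061F: 2-byte form → D8 9F.
U+FDA57: 4-byte form → F3 BD A9 97.
U+1F61B: 4-byte form → F0 9F 98 9B.
Concatenated (15 bytes): EA 96 A6 D8 BF D8 9F F3 BD A9 97 F0 9F 98 9B.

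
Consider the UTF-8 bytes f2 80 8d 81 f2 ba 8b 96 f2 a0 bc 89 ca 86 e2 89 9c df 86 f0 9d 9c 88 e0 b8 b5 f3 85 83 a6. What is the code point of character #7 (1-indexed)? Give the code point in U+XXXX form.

Offset 0: leading byte 0xF2 = 11110010 → 4-byte char #1 = F2 80 8D 81.
Offset 4: leading byte 0xF2 = 11110010 → 4-byte char #2 = F2 BA 8B 96.
Offset 8: leading byte 0xF2 = 11110010 → 4-byte char #3 = F2 A0 BC 89.
Offset 12: leading byte 0xCA = 11001010 → 2-byte char #4 = CA 86.
Offset 14: leading byte 0xE2 = 11100010 → 3-byte char #5 = E2 89 9C.
Offset 17: leading byte 0xDF = 11011111 → 2-byte char #6 = DF 86.
Offset 19: leading byte 0xF0 = 11110000 → 4-byte char #7 = F0 9D 9C 88.
Leading byte 0xF0 = 11110000 matches 11110xxx → 4-byte sequence.
Byte 1: 0xF0 = 11110000, payload 000 (3 bits).
Byte 2: 0x9D = 10011101 (10xxxxxx ✓), payload 011101.
Byte 3: 0x9C = 10011100 (10xxxxxx ✓), payload 011100.
Byte 4: 0x88 = 10001000 (10xxxxxx ✓), payload 001000.
Concatenate: 000011101011100001000 = 0x1D708 (21 bits → U+1D708).

U+1D708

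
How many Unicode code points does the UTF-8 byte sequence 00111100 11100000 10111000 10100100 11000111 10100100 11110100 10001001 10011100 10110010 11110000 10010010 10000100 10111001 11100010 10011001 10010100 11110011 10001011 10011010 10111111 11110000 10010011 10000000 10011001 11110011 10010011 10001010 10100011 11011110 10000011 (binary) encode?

Byte at offset 0: 0x3C = 00111100 → 1-byte char (#1). Advance 1.
Byte at offset 1: 0xE0 = 11100000 → 3-byte char (#2). Advance 3.
Byte at offset 4: 0xC7 = 11000111 → 2-byte char (#3). Advance 2.
Byte at offset 6: 0xF4 = 11110100 → 4-byte char (#4). Advance 4.
Byte at offset 10: 0xF0 = 11110000 → 4-byte char (#5). Advance 4.
Byte at offset 14: 0xE2 = 11100010 → 3-byte char (#6). Advance 3.
Byte at offset 17: 0xF3 = 11110011 → 4-byte char (#7). Advance 4.
Byte at offset 21: 0xF0 = 11110000 → 4-byte char (#8). Advance 4.
Byte at offset 25: 0xF3 = 11110011 → 4-byte char (#9). Advance 4.
Byte at offset 29: 0xDE = 11011110 → 2-byte char (#10). Advance 2.
Reached end at offset 31 after 10 code points.

10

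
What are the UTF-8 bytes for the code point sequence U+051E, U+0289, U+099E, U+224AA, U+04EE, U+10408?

D4 9E CA 89 E0 A6 9E F0 A2 92 AA D3 AE F0 90 90 88

U+051E: 2-byte form → D4 9E.
U+0289: 2-byte form → CA 89.
U+099E: 3-byte form → E0 A6 9E.
U+224AA: 4-byte form → F0 A2 92 AA.
U+04EE: 2-byte form → D3 AE.
U+10408: 4-byte form → F0 90 90 88.
Concatenated (17 bytes): D4 9E CA 89 E0 A6 9E F0 A2 92 AA D3 AE F0 90 90 88.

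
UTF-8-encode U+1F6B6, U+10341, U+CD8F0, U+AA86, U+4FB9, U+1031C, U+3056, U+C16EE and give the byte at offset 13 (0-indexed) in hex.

0xAA

U+1F6B6 → 4-byte form F0 9F 9A B6 at offsets 0–3.
U+10341 → 4-byte form F0 90 8D 81 at offsets 4–7.
U+CD8F0 → 4-byte form F3 8D A3 B0 at offsets 8–11.
U+AA86 → 3-byte form EA AA 86 at offsets 12–14.
Offset 13 falls in char 4's range; it's byte 2 of EA AA 86 = 0xAA.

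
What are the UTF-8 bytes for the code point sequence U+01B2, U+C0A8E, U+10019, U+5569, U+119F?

C6 B2 F3 80 AA 8E F0 90 80 99 E5 95 A9 E1 86 9F

U+01B2: 2-byte form → C6 B2.
U+C0A8E: 4-byte form → F3 80 AA 8E.
U+10019: 4-byte form → F0 90 80 99.
U+5569: 3-byte form → E5 95 A9.
U+119F: 3-byte form → E1 86 9F.
Concatenated (16 bytes): C6 B2 F3 80 AA 8E F0 90 80 99 E5 95 A9 E1 86 9F.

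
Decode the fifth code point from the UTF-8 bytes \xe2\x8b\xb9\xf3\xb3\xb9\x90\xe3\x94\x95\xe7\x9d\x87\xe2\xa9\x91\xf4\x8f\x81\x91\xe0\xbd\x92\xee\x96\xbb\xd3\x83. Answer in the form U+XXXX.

Offset 0: leading byte 0xE2 = 11100010 → 3-byte char #1 = E2 8B B9.
Offset 3: leading byte 0xF3 = 11110011 → 4-byte char #2 = F3 B3 B9 90.
Offset 7: leading byte 0xE3 = 11100011 → 3-byte char #3 = E3 94 95.
Offset 10: leading byte 0xE7 = 11100111 → 3-byte char #4 = E7 9D 87.
Offset 13: leading byte 0xE2 = 11100010 → 3-byte char #5 = E2 A9 91.
Leading byte 0xE2 = 11100010 matches 1110xxxx → 3-byte sequence.
Byte 1: 0xE2 = 11100010, payload 0010 (4 bits).
Byte 2: 0xA9 = 10101001 (10xxxxxx ✓), payload 101001.
Byte 3: 0x91 = 10010001 (10xxxxxx ✓), payload 010001.
Concatenate: 0010101001010001 = 0x2A51 (16 bits → U+2A51).

U+2A51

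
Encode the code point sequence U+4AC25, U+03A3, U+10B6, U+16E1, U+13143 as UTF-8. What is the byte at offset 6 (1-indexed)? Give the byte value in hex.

0xA3

1-indexed offset 6 is 0-indexed offset 5.
U+4AC25 → 4-byte form F1 8A B0 A5 at offsets 0–3.
U+03A3 → 2-byte form CE A3 at offsets 4–5.
Offset 5 falls in char 2's range; it's byte 2 of CE A3 = 0xA3.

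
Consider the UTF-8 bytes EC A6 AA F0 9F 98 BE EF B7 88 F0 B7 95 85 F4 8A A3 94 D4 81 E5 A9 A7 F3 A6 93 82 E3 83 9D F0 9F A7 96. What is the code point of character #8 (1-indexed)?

Offset 0: leading byte 0xEC = 11101100 → 3-byte char #1 = EC A6 AA.
Offset 3: leading byte 0xF0 = 11110000 → 4-byte char #2 = F0 9F 98 BE.
Offset 7: leading byte 0xEF = 11101111 → 3-byte char #3 = EF B7 88.
Offset 10: leading byte 0xF0 = 11110000 → 4-byte char #4 = F0 B7 95 85.
Offset 14: leading byte 0xF4 = 11110100 → 4-byte char #5 = F4 8A A3 94.
Offset 18: leading byte 0xD4 = 11010100 → 2-byte char #6 = D4 81.
Offset 20: leading byte 0xE5 = 11100101 → 3-byte char #7 = E5 A9 A7.
Offset 23: leading byte 0xF3 = 11110011 → 4-byte char #8 = F3 A6 93 82.
Leading byte 0xF3 = 11110011 matches 11110xxx → 4-byte sequence.
Byte 1: 0xF3 = 11110011, payload 011 (3 bits).
Byte 2: 0xA6 = 10100110 (10xxxxxx ✓), payload 100110.
Byte 3: 0x93 = 10010011 (10xxxxxx ✓), payload 010011.
Byte 4: 0x82 = 10000010 (10xxxxxx ✓), payload 000010.
Concatenate: 011100110010011000010 = 0xE64C2 (21 bits → U+E64C2).

U+E64C2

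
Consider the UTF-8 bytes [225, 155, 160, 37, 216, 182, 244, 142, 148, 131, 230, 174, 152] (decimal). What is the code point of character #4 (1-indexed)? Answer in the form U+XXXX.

U+10E503

Offset 0: leading byte 0xE1 = 11100001 → 3-byte char #1 = E1 9B A0.
Offset 3: leading byte 0x25 = 00100101 → 1-byte char #2 = 25.
Offset 4: leading byte 0xD8 = 11011000 → 2-byte char #3 = D8 B6.
Offset 6: leading byte 0xF4 = 11110100 → 4-byte char #4 = F4 8E 94 83.
Leading byte 0xF4 = 11110100 matches 11110xxx → 4-byte sequence.
Byte 1: 0xF4 = 11110100, payload 100 (3 bits).
Byte 2: 0x8E = 10001110 (10xxxxxx ✓), payload 001110.
Byte 3: 0x94 = 10010100 (10xxxxxx ✓), payload 010100.
Byte 4: 0x83 = 10000011 (10xxxxxx ✓), payload 000011.
Concatenate: 100001110010100000011 = 0x10E503 (21 bits → U+10E503).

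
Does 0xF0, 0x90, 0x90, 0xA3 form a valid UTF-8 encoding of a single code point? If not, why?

Leading byte 0xF0 = 11110000 → 4-byte form.
Continuation bytes 0x90=10010000, 0x90=10010000, 0xA3=10100011 all match 10xxxxxx.
Decoded value 0x10423 is ≥ 0x10000 (shortest form) and not a surrogate.

valid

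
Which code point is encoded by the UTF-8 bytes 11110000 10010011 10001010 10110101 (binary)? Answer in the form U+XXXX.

U+132B5

Leading byte 0xF0 = 11110000 matches 11110xxx → 4-byte sequence.
Byte 1: 0xF0 = 11110000, payload 000 (3 bits).
Byte 2: 0x93 = 10010011 (10xxxxxx ✓), payload 010011.
Byte 3: 0x8A = 10001010 (10xxxxxx ✓), payload 001010.
Byte 4: 0xB5 = 10110101 (10xxxxxx ✓), payload 110101.
Concatenate: 000010011001010110101 = 0x132B5 (21 bits → U+132B5).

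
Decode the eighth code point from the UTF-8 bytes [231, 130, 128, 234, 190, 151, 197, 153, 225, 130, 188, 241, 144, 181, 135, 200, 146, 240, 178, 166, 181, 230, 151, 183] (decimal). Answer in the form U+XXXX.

U+65F7

Offset 0: leading byte 0xE7 = 11100111 → 3-byte char #1 = E7 82 80.
Offset 3: leading byte 0xEA = 11101010 → 3-byte char #2 = EA BE 97.
Offset 6: leading byte 0xC5 = 11000101 → 2-byte char #3 = C5 99.
Offset 8: leading byte 0xE1 = 11100001 → 3-byte char #4 = E1 82 BC.
Offset 11: leading byte 0xF1 = 11110001 → 4-byte char #5 = F1 90 B5 87.
Offset 15: leading byte 0xC8 = 11001000 → 2-byte char #6 = C8 92.
Offset 17: leading byte 0xF0 = 11110000 → 4-byte char #7 = F0 B2 A6 B5.
Offset 21: leading byte 0xE6 = 11100110 → 3-byte char #8 = E6 97 B7.
Leading byte 0xE6 = 11100110 matches 1110xxxx → 3-byte sequence.
Byte 1: 0xE6 = 11100110, payload 0110 (4 bits).
Byte 2: 0x97 = 10010111 (10xxxxxx ✓), payload 010111.
Byte 3: 0xB7 = 10110111 (10xxxxxx ✓), payload 110111.
Concatenate: 0110010111110111 = 0x65F7 (16 bits → U+65F7).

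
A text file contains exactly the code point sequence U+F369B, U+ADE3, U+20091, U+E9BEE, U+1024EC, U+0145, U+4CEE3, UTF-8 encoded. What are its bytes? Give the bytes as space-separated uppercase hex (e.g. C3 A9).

F3 B3 9A 9B EA B7 A3 F0 A0 82 91 F3 A9 AF AE F4 82 93 AC C5 85 F1 8C BB A3

U+F369B: 4-byte form → F3 B3 9A 9B.
U+ADE3: 3-byte form → EA B7 A3.
U+20091: 4-byte form → F0 A0 82 91.
U+E9BEE: 4-byte form → F3 A9 AF AE.
U+1024EC: 4-byte form → F4 82 93 AC.
U+0145: 2-byte form → C5 85.
U+4CEE3: 4-byte form → F1 8C BB A3.
Concatenated (25 bytes): F3 B3 9A 9B EA B7 A3 F0 A0 82 91 F3 A9 AF AE F4 82 93 AC C5 85 F1 8C BB A3.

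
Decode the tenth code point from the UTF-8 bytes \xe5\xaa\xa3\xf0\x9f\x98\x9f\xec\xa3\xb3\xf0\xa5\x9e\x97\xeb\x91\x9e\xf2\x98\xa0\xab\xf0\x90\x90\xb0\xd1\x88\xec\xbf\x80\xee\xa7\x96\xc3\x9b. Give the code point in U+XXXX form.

Offset 0: leading byte 0xE5 = 11100101 → 3-byte char #1 = E5 AA A3.
Offset 3: leading byte 0xF0 = 11110000 → 4-byte char #2 = F0 9F 98 9F.
Offset 7: leading byte 0xEC = 11101100 → 3-byte char #3 = EC A3 B3.
Offset 10: leading byte 0xF0 = 11110000 → 4-byte char #4 = F0 A5 9E 97.
Offset 14: leading byte 0xEB = 11101011 → 3-byte char #5 = EB 91 9E.
Offset 17: leading byte 0xF2 = 11110010 → 4-byte char #6 = F2 98 A0 AB.
Offset 21: leading byte 0xF0 = 11110000 → 4-byte char #7 = F0 90 90 B0.
Offset 25: leading byte 0xD1 = 11010001 → 2-byte char #8 = D1 88.
Offset 27: leading byte 0xEC = 11101100 → 3-byte char #9 = EC BF 80.
Offset 30: leading byte 0xEE = 11101110 → 3-byte char #10 = EE A7 96.
Leading byte 0xEE = 11101110 matches 1110xxxx → 3-byte sequence.
Byte 1: 0xEE = 11101110, payload 1110 (4 bits).
Byte 2: 0xA7 = 10100111 (10xxxxxx ✓), payload 100111.
Byte 3: 0x96 = 10010110 (10xxxxxx ✓), payload 010110.
Concatenate: 1110100111010110 = 0xE9D6 (16 bits → U+E9D6).

U+E9D6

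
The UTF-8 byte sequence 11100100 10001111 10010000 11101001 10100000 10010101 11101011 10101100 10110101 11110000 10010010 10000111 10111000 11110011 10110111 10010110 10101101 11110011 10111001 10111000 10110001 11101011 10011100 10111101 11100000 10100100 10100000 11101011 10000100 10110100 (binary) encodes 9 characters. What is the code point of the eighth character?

U+0920

Offset 0: leading byte 0xE4 = 11100100 → 3-byte char #1 = E4 8F 90.
Offset 3: leading byte 0xE9 = 11101001 → 3-byte char #2 = E9 A0 95.
Offset 6: leading byte 0xEB = 11101011 → 3-byte char #3 = EB AC B5.
Offset 9: leading byte 0xF0 = 11110000 → 4-byte char #4 = F0 92 87 B8.
Offset 13: leading byte 0xF3 = 11110011 → 4-byte char #5 = F3 B7 96 AD.
Offset 17: leading byte 0xF3 = 11110011 → 4-byte char #6 = F3 B9 B8 B1.
Offset 21: leading byte 0xEB = 11101011 → 3-byte char #7 = EB 9C BD.
Offset 24: leading byte 0xE0 = 11100000 → 3-byte char #8 = E0 A4 A0.
Leading byte 0xE0 = 11100000 matches 1110xxxx → 3-byte sequence.
Byte 1: 0xE0 = 11100000, payload 0000 (4 bits).
Byte 2: 0xA4 = 10100100 (10xxxxxx ✓), payload 100100.
Byte 3: 0xA0 = 10100000 (10xxxxxx ✓), payload 100000.
Concatenate: 0000100100100000 = 0x920 (16 bits → U+0920).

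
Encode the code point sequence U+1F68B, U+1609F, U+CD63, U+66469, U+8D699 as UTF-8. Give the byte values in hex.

U+1F68B: 4-byte form → F0 9F 9A 8B.
U+1609F: 4-byte form → F0 96 82 9F.
U+CD63: 3-byte form → EC B5 A3.
U+66469: 4-byte form → F1 A6 91 A9.
U+8D699: 4-byte form → F2 8D 9A 99.
Concatenated (19 bytes): F0 9F 9A 8B F0 96 82 9F EC B5 A3 F1 A6 91 A9 F2 8D 9A 99.

F0 9F 9A 8B F0 96 82 9F EC B5 A3 F1 A6 91 A9 F2 8D 9A 99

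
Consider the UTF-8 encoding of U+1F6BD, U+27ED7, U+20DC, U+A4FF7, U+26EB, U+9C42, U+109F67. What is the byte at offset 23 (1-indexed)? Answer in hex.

1-indexed offset 23 is 0-indexed offset 22.
U+1F6BD → 4-byte form F0 9F 9A BD at offsets 0–3.
U+27ED7 → 4-byte form F0 A7 BB 97 at offsets 4–7.
U+20DC → 3-byte form E2 83 9C at offsets 8–10.
U+A4FF7 → 4-byte form F2 A4 BF B7 at offsets 11–14.
U+26EB → 3-byte form E2 9B AB at offsets 15–17.
U+9C42 → 3-byte form E9 B1 82 at offsets 18–20.
U+109F67 → 4-byte form F4 89 BD A7 at offsets 21–24.
Offset 22 falls in char 7's range; it's byte 2 of F4 89 BD A7 = 0x89.

0x89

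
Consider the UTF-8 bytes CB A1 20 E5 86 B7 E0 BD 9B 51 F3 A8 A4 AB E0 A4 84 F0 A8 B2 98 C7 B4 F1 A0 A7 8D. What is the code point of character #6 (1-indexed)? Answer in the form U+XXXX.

U+E892B

Offset 0: leading byte 0xCB = 11001011 → 2-byte char #1 = CB A1.
Offset 2: leading byte 0x20 = 00100000 → 1-byte char #2 = 20.
Offset 3: leading byte 0xE5 = 11100101 → 3-byte char #3 = E5 86 B7.
Offset 6: leading byte 0xE0 = 11100000 → 3-byte char #4 = E0 BD 9B.
Offset 9: leading byte 0x51 = 01010001 → 1-byte char #5 = 51.
Offset 10: leading byte 0xF3 = 11110011 → 4-byte char #6 = F3 A8 A4 AB.
Leading byte 0xF3 = 11110011 matches 11110xxx → 4-byte sequence.
Byte 1: 0xF3 = 11110011, payload 011 (3 bits).
Byte 2: 0xA8 = 10101000 (10xxxxxx ✓), payload 101000.
Byte 3: 0xA4 = 10100100 (10xxxxxx ✓), payload 100100.
Byte 4: 0xAB = 10101011 (10xxxxxx ✓), payload 101011.
Concatenate: 011101000100100101011 = 0xE892B (21 bits → U+E892B).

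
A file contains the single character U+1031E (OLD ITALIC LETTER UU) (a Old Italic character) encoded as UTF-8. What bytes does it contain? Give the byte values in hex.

U+1031E = 0x1031E = 66334 decimal. In range U+10000–U+10FFFF → 4-byte form: 11110xxx 10xxxxxx 10xxxxxx 10xxxxxx.
Binary (21 bits): 000010000001100011110.
Split 3+6+6+6: 000 | 010000 | 001100 | 011110.
Byte 1: 11110000 = 0xF0.
Byte 2: 10010000 = 0x90.
Byte 3: 10001100 = 0x8C.
Byte 4: 10011110 = 0x9E.

F0 90 8C 9E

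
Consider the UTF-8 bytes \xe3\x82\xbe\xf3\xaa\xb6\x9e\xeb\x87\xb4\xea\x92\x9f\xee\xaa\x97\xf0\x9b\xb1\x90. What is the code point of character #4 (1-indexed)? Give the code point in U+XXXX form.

U+A49F

Offset 0: leading byte 0xE3 = 11100011 → 3-byte char #1 = E3 82 BE.
Offset 3: leading byte 0xF3 = 11110011 → 4-byte char #2 = F3 AA B6 9E.
Offset 7: leading byte 0xEB = 11101011 → 3-byte char #3 = EB 87 B4.
Offset 10: leading byte 0xEA = 11101010 → 3-byte char #4 = EA 92 9F.
Leading byte 0xEA = 11101010 matches 1110xxxx → 3-byte sequence.
Byte 1: 0xEA = 11101010, payload 1010 (4 bits).
Byte 2: 0x92 = 10010010 (10xxxxxx ✓), payload 010010.
Byte 3: 0x9F = 10011111 (10xxxxxx ✓), payload 011111.
Concatenate: 1010010010011111 = 0xA49F (16 bits → U+A49F).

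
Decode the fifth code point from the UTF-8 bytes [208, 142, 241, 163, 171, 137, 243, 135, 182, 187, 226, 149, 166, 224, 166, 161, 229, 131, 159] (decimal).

U+09A1

Offset 0: leading byte 0xD0 = 11010000 → 2-byte char #1 = D0 8E.
Offset 2: leading byte 0xF1 = 11110001 → 4-byte char #2 = F1 A3 AB 89.
Offset 6: leading byte 0xF3 = 11110011 → 4-byte char #3 = F3 87 B6 BB.
Offset 10: leading byte 0xE2 = 11100010 → 3-byte char #4 = E2 95 A6.
Offset 13: leading byte 0xE0 = 11100000 → 3-byte char #5 = E0 A6 A1.
Leading byte 0xE0 = 11100000 matches 1110xxxx → 3-byte sequence.
Byte 1: 0xE0 = 11100000, payload 0000 (4 bits).
Byte 2: 0xA6 = 10100110 (10xxxxxx ✓), payload 100110.
Byte 3: 0xA1 = 10100001 (10xxxxxx ✓), payload 100001.
Concatenate: 0000100110100001 = 0x9A1 (16 bits → U+09A1).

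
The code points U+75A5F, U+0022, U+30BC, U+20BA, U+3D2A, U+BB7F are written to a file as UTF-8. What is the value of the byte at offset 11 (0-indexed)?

0xE3

U+75A5F → 4-byte form F1 B5 A9 9F at offsets 0–3.
U+0022 → 1-byte form 22 at offsets 4–4.
U+30BC → 3-byte form E3 82 BC at offsets 5–7.
U+20BA → 3-byte form E2 82 BA at offsets 8–10.
U+3D2A → 3-byte form E3 B4 AA at offsets 11–13.
Offset 11 falls in char 5's range; it's byte 1 of E3 B4 AA = 0xE3.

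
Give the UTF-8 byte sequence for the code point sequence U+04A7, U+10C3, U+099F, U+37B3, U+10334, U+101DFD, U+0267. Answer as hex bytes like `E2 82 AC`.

U+04A7: 2-byte form → D2 A7.
U+10C3: 3-byte form → E1 83 83.
U+099F: 3-byte form → E0 A6 9F.
U+37B3: 3-byte form → E3 9E B3.
U+10334: 4-byte form → F0 90 8C B4.
U+101DFD: 4-byte form → F4 81 B7 BD.
U+0267: 2-byte form → C9 A7.
Concatenated (21 bytes): D2 A7 E1 83 83 E0 A6 9F E3 9E B3 F0 90 8C B4 F4 81 B7 BD C9 A7.

D2 A7 E1 83 83 E0 A6 9F E3 9E B3 F0 90 8C B4 F4 81 B7 BD C9 A7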